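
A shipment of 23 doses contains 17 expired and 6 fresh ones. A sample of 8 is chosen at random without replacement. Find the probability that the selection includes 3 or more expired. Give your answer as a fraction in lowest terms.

There are C(23,8) = 490314 ways to choose the 8.
The complement is exactly 2 expired: C(17,2)·C(6,6) = 136.
Probability = 1 − 136/490314 = 490178/490314 = 14417/14421.

14417/14421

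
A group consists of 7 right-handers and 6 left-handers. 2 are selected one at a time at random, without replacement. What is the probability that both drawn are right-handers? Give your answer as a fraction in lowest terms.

Multiply the conditional probabilities at each draw: 7/13 · 6/12 = 42/156 = 7/26.

7/26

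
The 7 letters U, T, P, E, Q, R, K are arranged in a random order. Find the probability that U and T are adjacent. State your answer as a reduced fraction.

There are 7! = 5040 arrangements.
Treat U and T as a block: 6! arrangements of the blocks × 2 orders within the block = 2·720 = 1440.
Probability = 1440/5040 = 2/7.

2/7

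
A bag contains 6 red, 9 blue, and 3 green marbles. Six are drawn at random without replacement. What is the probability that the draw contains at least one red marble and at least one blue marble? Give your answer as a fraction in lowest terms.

209/221

There are C(18,6) = 18564 possible draws.
By inclusion-exclusion on the complements, draws missing all red or all blue: C(12,6) + C(9,6) − C(3,6) = 924 + 84 − 0 = 1008.
So draws with at least one of each: 18564 − 1008 = 17556, probability 17556/18564 = 209/221.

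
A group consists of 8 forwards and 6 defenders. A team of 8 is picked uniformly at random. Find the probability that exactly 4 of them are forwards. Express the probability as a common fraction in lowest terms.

There are C(14,8) = 3003 ways to choose 8 from 14.
Selections with exactly 4 forwards: choose 4 of the 8 forwards and 4 of the 6 defenders, C(8,4)·C(6,4) = 70·15 = 1050.
Probability = 1050/3003 = 50/143.

50/143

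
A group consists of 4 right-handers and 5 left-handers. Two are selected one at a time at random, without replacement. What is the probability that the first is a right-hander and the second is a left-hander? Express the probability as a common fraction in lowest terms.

5/18

Multiply the conditional probabilities at each draw: 4/9 · 5/8 = 20/72 = 5/18.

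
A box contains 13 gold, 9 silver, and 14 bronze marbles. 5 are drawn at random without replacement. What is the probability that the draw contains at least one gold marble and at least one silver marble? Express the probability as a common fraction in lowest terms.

There are C(36,5) = 376992 possible draws.
By inclusion-exclusion on the complements, draws missing all gold or all silver: C(23,5) + C(27,5) − C(14,5) = 33649 + 80730 − 2002 = 112377.
So draws with at least one of each: 376992 − 112377 = 264615, probability 264615/376992 = 88205/125664.

88205/125664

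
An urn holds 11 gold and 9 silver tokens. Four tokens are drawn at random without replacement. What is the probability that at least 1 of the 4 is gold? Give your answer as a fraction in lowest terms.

Total selections: C(20,4) = 4845.
The complement is all 4 are silver: C(9,4) = 126.
Probability = 1 − 126/4845 = 4719/4845 = 1573/1615.

1573/1615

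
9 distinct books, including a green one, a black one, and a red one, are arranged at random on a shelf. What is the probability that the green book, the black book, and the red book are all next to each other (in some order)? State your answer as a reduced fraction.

1/12

There are 9! = 362880 arrangements.
Treat the three as one block: 7! placements × 3! orders within the block = 5040·6 = 30240.
Probability = 30240/362880 = 1/12.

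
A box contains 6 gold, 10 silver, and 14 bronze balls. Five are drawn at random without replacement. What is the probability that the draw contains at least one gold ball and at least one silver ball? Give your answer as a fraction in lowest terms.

43250/71253

There are C(30,5) = 142506 possible draws.
By inclusion-exclusion on the complements, draws missing all gold or all silver: C(24,5) + C(20,5) − C(14,5) = 42504 + 15504 − 2002 = 56006.
So draws with at least one of each: 142506 − 56006 = 86500, probability 86500/142506 = 43250/71253.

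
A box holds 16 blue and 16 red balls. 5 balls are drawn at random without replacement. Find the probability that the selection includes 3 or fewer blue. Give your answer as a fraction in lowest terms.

There are C(32,5) = 201376 ways to choose the 5.
Count the complement (more than 3 blue): C(16,4)·C(16,1) + C(16,5)·C(16,0) = 29120 + 4368 = 33488.
Probability = 1 − 33488/201376 = 167888/201376 = 1499/1798.

1499/1798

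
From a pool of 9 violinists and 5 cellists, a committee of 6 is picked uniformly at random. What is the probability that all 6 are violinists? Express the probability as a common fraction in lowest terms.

There are C(14,6) = 3003 possible selections.
Selections with all violinists: C(9,6) = 84.
Probability = 84/3003 = 4/143.

4/143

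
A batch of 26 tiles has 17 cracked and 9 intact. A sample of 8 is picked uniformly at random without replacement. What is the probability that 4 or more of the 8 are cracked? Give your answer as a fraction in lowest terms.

58582/62491

There are C(26,8) = 1562275 ways to choose the 8.
Count the complement (fewer than 4 cracked): C(17,0)·C(9,8) + C(17,1)·C(9,7) + C(17,2)·C(9,6) + C(17,3)·C(9,5) = 9 + 612 + 11424 + 85680 = 97725.
Probability = 1 − 97725/1562275 = 1464550/1562275 = 58582/62491.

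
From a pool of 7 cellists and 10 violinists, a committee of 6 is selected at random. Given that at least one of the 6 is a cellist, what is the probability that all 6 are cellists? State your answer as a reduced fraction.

1/1738

Work in counts. Selections with at least one cellist: C(17,6) − C(10,6) = 12376 − 210 = 12166.
Of those, selections where all 6 are cellists: C(7,6) = 7.
Conditional probability = 7/12166 = 1/1738.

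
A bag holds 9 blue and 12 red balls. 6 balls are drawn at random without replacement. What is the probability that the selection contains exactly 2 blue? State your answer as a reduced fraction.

1485/4522

The sample space is all 6-subsets of the 21: C(21,6) = 54264.
Selections with exactly 2 blue: choose 2 of the 9 blue and 4 of the 12 red, C(9,2)·C(12,4) = 36·495 = 17820.
Probability = 17820/54264 = 1485/4522.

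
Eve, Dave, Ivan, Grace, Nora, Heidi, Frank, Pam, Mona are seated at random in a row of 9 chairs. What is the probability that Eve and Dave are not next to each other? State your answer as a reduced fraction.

There are 9! = 362880 arrangements.
Arrangements with Eve and Dave adjacent: 2·8! = 80640.
So not adjacent: 362880 − 80640 = 282240, probability 282240/362880 = 7/9.

7/9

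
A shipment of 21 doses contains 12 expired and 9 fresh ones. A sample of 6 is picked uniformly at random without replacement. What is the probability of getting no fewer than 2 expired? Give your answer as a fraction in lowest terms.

Total selections: C(21,6) = 54264.
Favorable selections (no fewer than 2 expired): C(12,2)·C(9,4) + C(12,3)·C(9,3) + C(12,4)·C(9,2) + C(12,5)·C(9,1) + C(12,6)·C(9,0) = 8316 + 18480 + 17820 + 7128 + 924 = 52668.
Probability = 52668/54264 = 33/34.

33/34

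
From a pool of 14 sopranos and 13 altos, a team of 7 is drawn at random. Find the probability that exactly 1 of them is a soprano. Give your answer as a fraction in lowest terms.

The sample space is all 7-subsets of the 27: C(27,7) = 888030.
Selections with exactly 1 soprano: choose 1 of the 14 sopranos and 6 of the 13 altos, C(14,1)·C(13,6) = 14·1716 = 24024.
Probability = 24024/888030 = 28/1035.

28/1035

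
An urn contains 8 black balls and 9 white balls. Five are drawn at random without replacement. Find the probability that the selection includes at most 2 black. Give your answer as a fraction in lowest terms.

Total selections: C(17,5) = 6188.
Favorable selections (at most 2 black): C(8,0)·C(9,5) + C(8,1)·C(9,4) + C(8,2)·C(9,3) = 126 + 1008 + 2352 = 3486.
Probability = 3486/6188 = 249/442.

249/442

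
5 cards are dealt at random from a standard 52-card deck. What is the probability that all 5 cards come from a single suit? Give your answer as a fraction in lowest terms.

33/16660

There are C(52,5) = 2598960 possible 5-card hands.
Hands of one suit: 4 suits × C(13,5) = 4·1287 = 5148.
Probability = 5148/2598960 = 33/16660.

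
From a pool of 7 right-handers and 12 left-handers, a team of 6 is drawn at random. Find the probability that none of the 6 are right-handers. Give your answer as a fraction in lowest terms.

11/323

There are C(19,6) = 27132 possible selections.
Selections with no right-handers (all left-handers): C(12,6) = 924.
Probability = 924/27132 = 11/323.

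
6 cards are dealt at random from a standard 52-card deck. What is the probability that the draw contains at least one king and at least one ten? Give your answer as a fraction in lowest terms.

There are C(52,6) = 20358520 possible draws.
By inclusion-exclusion on the complements, draws missing all kings or all tens: C(48,6) + C(48,6) − C(44,6) = 12271512 + 12271512 − 7059052 = 17483972.
So draws with at least one of each: 20358520 − 17483972 = 2874548, probability 2874548/20358520 = 718637/5089630.

718637/5089630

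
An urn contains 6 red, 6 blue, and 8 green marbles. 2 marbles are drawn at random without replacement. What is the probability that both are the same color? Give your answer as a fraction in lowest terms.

29/95

There are C(20,2) = 190 ways to draw 2 marbles.
All same color: C(6,2) + C(6,2) + C(8,2) = 15 + 15 + 28 = 58.
Probability = 58/190 = 29/95.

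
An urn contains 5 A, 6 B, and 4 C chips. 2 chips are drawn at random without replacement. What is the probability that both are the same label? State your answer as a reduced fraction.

There are C(15,2) = 105 ways to draw 2 chips.
All same label: C(5,2) + C(6,2) + C(4,2) = 10 + 15 + 6 = 31.
Probability = 31/105.

31/105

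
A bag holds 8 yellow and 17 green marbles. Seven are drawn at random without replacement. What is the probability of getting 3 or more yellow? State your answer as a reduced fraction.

Total selections: C(25,7) = 480700.
Count the complement (fewer than 3 yellow): C(8,0)·C(17,7) + C(8,1)·C(17,6) + C(8,2)·C(17,5) = 19448 + 99008 + 173264 = 291720.
Probability = 1 − 291720/480700 = 188980/480700 = 859/2185.

859/2185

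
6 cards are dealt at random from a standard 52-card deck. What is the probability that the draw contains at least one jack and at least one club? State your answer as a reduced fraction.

6772177/20358520

There are C(52,6) = 20358520 possible draws.
By inclusion-exclusion on the complements, draws missing all jacks or all clubs: C(48,6) + C(39,6) − C(36,6) = 12271512 + 3262623 − 1947792 = 13586343.
So draws with at least one of each: 20358520 − 13586343 = 6772177, probability 6772177/20358520.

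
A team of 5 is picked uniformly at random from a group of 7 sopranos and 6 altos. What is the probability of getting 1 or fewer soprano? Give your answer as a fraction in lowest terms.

There are C(13,5) = 1287 ways to choose the 5.
Favorable selections (1 or fewer soprano): C(7,0)·C(6,5) + C(7,1)·C(6,4) = 6 + 105 = 111.
Probability = 111/1287 = 37/429.

37/429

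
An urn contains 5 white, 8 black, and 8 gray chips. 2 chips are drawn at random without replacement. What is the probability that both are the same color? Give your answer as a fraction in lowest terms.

11/35

There are C(21,2) = 210 ways to draw 2 chips.
All same color: C(5,2) + C(8,2) + C(8,2) = 10 + 28 + 28 = 66.
Probability = 66/210 = 11/35.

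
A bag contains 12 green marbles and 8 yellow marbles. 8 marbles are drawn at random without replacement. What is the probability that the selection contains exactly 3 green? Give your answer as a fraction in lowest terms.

1232/12597

Total number of selections: C(20,8) = 125970.
Selections with exactly 3 green: choose 3 of the 12 green and 5 of the 8 yellow, C(12,3)·C(8,5) = 220·56 = 12320.
Probability = 12320/125970 = 1232/12597.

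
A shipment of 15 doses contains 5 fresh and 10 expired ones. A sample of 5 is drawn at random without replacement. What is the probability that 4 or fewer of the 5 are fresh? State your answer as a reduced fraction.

There are C(15,5) = 3003 ways to choose the 5.
The complement is exactly 5 fresh: C(5,5)·C(10,0) = 1.
Probability = 1 − 1/3003 = 3002/3003.

3002/3003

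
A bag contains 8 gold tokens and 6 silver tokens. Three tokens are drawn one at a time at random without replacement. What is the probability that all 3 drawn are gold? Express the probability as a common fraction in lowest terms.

2/13

Multiply the conditional probabilities at each draw: 8/14 · 7/13 · 6/12 = 336/2184 = 2/13.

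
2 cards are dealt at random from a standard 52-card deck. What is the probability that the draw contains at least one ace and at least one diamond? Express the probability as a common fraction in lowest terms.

29/442

There are C(52,2) = 1326 possible draws.
By inclusion-exclusion on the complements, draws missing all aces or all diamonds: C(48,2) + C(39,2) − C(36,2) = 1128 + 741 − 630 = 1239.
So draws with at least one of each: 1326 − 1239 = 87, probability 87/1326 = 29/442.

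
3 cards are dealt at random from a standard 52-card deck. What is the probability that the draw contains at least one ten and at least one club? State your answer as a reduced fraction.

33/260

There are C(52,3) = 22100 possible draws.
By inclusion-exclusion on the complements, draws missing all tens or all clubs: C(48,3) + C(39,3) − C(36,3) = 17296 + 9139 − 7140 = 19295.
So draws with at least one of each: 22100 − 19295 = 2805, probability 2805/22100 = 33/260.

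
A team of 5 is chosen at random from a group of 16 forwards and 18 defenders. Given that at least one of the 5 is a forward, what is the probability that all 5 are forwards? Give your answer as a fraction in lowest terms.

182/11237

Work in counts. Selections with at least one forward: C(34,5) − C(18,5) = 278256 − 8568 = 269688.
Of those, selections where all 5 are forwards: C(16,5) = 4368.
Conditional probability = 4368/269688 = 182/11237.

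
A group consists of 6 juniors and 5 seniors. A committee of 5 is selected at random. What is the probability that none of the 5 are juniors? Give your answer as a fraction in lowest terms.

1/462

There are C(11,5) = 462 possible selections.
Selections with no juniors (all seniors): C(5,5) = 1.
Probability = 1/462.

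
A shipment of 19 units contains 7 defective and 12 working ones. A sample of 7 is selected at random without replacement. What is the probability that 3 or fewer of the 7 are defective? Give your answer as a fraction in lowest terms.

Total selections: C(19,7) = 50388.
Favorable selections (3 or fewer defective): C(7,0)·C(12,7) + C(7,1)·C(12,6) + C(7,2)·C(12,5) + C(7,3)·C(12,4) = 792 + 6468 + 16632 + 17325 = 41217.
Probability = 41217/50388 = 13739/16796.

13739/16796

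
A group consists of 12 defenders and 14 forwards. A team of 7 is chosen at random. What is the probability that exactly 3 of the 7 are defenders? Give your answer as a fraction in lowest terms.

77/230

The sample space is all 7-subsets of the 26: C(26,7) = 657800.
Selections with exactly 3 defenders: choose 3 of the 12 defenders and 4 of the 14 forwards, C(12,3)·C(14,4) = 220·1001 = 220220.
Probability = 220220/657800 = 77/230.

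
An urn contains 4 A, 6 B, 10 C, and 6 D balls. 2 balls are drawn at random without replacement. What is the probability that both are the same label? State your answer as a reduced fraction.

81/325

There are C(26,2) = 325 ways to draw 2 balls.
All same label: C(4,2) + C(6,2) + C(10,2) + C(6,2) = 6 + 15 + 45 + 15 = 81.
Probability = 81/325.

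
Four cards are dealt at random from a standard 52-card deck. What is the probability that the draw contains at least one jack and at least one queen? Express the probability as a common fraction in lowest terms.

1332/20825

There are C(52,4) = 270725 possible draws.
By inclusion-exclusion on the complements, draws missing all jacks or all queens: C(48,4) + C(48,4) − C(44,4) = 194580 + 194580 − 135751 = 253409.
So draws with at least one of each: 270725 − 253409 = 17316, probability 17316/270725 = 1332/20825.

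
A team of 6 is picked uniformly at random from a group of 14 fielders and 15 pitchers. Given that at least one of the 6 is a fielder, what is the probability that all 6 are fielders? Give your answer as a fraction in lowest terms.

33/5165

Work in counts. Selections with at least one fielder: C(29,6) − C(15,6) = 475020 − 5005 = 470015.
Of those, selections where all 6 are fielders: C(14,6) = 3003.
Conditional probability = 3003/470015 = 33/5165.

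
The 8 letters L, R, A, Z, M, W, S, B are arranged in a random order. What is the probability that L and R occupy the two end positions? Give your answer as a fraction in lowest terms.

There are 8! = 40320 arrangements.
Place L and R at the ends in 2 ways, arrange the remaining 6 in 6! = 720 ways: 2·720 = 1440.
Probability = 1440/40320 = 1/28.

1/28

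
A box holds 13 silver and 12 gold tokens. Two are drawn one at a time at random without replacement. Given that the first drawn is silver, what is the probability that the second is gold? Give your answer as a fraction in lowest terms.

After removing one silver, 24 remain: 12 silver and 12 gold.
So the probability the next is gold is 12/24 = 1/2.

1/2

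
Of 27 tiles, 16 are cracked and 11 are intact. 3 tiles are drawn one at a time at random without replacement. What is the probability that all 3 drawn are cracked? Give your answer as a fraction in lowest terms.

112/585

Multiply the conditional probabilities at each draw: 16/27 · 15/26 · 14/25 = 3360/17550 = 112/585.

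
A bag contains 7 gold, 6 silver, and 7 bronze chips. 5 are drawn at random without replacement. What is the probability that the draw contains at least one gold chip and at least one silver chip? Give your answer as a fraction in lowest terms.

161/204

There are C(20,5) = 15504 possible draws.
By inclusion-exclusion on the complements, draws missing all gold or all silver: C(13,5) + C(14,5) − C(7,5) = 1287 + 2002 − 21 = 3268.
So draws with at least one of each: 15504 − 3268 = 12236, probability 12236/15504 = 161/204.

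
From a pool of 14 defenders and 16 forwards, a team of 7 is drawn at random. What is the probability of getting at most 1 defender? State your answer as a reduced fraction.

44/725

Total selections: C(30,7) = 2035800.
Favorable selections (at most 1 defender): C(14,0)·C(16,7) + C(14,1)·C(16,6) = 11440 + 112112 = 123552.
Probability = 123552/2035800 = 44/725.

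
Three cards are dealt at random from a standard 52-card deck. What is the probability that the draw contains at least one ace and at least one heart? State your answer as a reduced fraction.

33/260

There are C(52,3) = 22100 possible draws.
By inclusion-exclusion on the complements, draws missing all aces or all hearts: C(48,3) + C(39,3) − C(36,3) = 17296 + 9139 − 7140 = 19295.
So draws with at least one of each: 22100 − 19295 = 2805, probability 2805/22100 = 33/260.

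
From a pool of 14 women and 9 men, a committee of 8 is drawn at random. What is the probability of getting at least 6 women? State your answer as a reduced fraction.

Total selections: C(23,8) = 490314.
Favorable selections (at least 6 women): C(14,6)·C(9,2) + C(14,7)·C(9,1) + C(14,8)·C(9,0) = 108108 + 30888 + 3003 = 141999.
Probability = 141999/490314 = 4303/14858.

4303/14858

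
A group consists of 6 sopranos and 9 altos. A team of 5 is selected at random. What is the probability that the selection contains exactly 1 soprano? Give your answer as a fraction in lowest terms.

36/143

There are C(15,5) = 3003 ways to choose 5 from 15.
Selections with exactly 1 soprano: choose 1 of the 6 sopranos and 4 of the 9 altos, C(6,1)·C(9,4) = 6·126 = 756.
Probability = 756/3003 = 36/143.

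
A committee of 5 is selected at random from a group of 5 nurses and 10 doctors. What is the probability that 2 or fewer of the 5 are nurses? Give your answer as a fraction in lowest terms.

Total selections: C(15,5) = 3003.
Favorable selections (2 or fewer nurses): C(5,0)·C(10,5) + C(5,1)·C(10,4) + C(5,2)·C(10,3) = 252 + 1050 + 1200 = 2502.
Probability = 2502/3003 = 834/1001.

834/1001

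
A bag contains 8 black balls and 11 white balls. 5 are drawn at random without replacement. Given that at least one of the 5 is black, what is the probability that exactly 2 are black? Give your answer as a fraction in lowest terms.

770/1861

Work in counts. Selections with at least one black: C(19,5) − C(11,5) = 11628 − 462 = 11166.
Of those, selections where exactly 2 are black: C(8,2)·C(11,3) = 28·165 = 4620.
Conditional probability = 4620/11166 = 770/1861.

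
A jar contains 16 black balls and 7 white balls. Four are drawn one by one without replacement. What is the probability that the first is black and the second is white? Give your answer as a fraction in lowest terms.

56/253

Multiply the conditional probabilities at each draw: 16/23 · 7/22 = 112/506 = 56/253.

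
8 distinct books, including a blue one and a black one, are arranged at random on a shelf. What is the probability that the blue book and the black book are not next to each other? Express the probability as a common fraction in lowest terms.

There are 8! = 40320 arrangements.
Arrangements with the blue book and the black book adjacent: 2·7! = 10080.
So not adjacent: 40320 − 10080 = 30240, probability 30240/40320 = 3/4.

3/4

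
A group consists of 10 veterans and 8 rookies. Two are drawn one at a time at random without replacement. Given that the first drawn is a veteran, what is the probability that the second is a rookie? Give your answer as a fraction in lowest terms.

8/17

After removing one veteran, 17 remain: 9 veterans and 8 rookies.
So the probability the next is a rookie is 8/17.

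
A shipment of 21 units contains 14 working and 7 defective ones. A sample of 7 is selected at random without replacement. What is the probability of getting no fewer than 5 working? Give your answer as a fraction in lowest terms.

4433/7752

There are C(21,7) = 116280 ways to choose the 7.
Favorable selections (no fewer than 5 working): C(14,5)·C(7,2) + C(14,6)·C(7,1) + C(14,7)·C(7,0) = 42042 + 21021 + 3432 = 66495.
Probability = 66495/116280 = 4433/7752.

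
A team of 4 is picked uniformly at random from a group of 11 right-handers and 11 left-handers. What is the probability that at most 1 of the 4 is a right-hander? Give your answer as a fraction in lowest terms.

There are C(22,4) = 7315 ways to choose the 4.
Favorable selections (at most 1 right-hander): C(11,0)·C(11,4) + C(11,1)·C(11,3) = 330 + 1815 = 2145.
Probability = 2145/7315 = 39/133.

39/133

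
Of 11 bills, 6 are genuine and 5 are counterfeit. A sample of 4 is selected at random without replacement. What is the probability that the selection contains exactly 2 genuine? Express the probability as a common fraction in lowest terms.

5/11

There are C(11,4) = 330 ways to choose 4 from 11.
Selections with exactly 2 genuine: choose 2 of the 6 genuine and 2 of the 5 counterfeit, C(6,2)·C(5,2) = 15·10 = 150.
Probability = 150/330 = 5/11.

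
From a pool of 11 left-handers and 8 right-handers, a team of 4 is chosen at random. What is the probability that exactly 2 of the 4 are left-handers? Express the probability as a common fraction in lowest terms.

Total number of selections: C(19,4) = 3876.
Selections with exactly 2 left-handers: choose 2 of the 11 left-handers and 2 of the 8 right-handers, C(11,2)·C(8,2) = 55·28 = 1540.
Probability = 1540/3876 = 385/969.

385/969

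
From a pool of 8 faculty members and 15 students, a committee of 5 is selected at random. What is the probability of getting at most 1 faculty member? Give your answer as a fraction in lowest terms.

There are C(23,5) = 33649 ways to choose the 5.
Favorable selections (at most 1 faculty member): C(8,0)·C(15,5) + C(8,1)·C(15,4) = 3003 + 10920 = 13923.
Probability = 13923/33649 = 1989/4807.

1989/4807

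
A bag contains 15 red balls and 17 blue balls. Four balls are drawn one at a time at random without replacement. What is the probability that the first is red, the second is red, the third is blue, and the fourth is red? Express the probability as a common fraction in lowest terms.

1547/28768

Multiply the conditional probabilities at each draw: 15/32 · 14/31 · 17/30 · 13/29 = 46410/863040 = 1547/28768.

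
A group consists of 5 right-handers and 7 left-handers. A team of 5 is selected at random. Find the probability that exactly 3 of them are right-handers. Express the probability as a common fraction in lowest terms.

Total number of selections: C(12,5) = 792.
Selections with exactly 3 right-handers: choose 3 of the 5 right-handers and 2 of the 7 left-handers, C(5,3)·C(7,2) = 10·21 = 210.
Probability = 210/792 = 35/132.

35/132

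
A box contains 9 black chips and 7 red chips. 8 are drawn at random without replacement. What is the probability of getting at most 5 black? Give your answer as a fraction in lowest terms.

241/286

Total selections: C(16,8) = 12870.
Count the complement (more than 5 black): C(9,6)·C(7,2) + C(9,7)·C(7,1) + C(9,8)·C(7,0) = 1764 + 252 + 9 = 2025.
Probability = 1 − 2025/12870 = 10845/12870 = 241/286.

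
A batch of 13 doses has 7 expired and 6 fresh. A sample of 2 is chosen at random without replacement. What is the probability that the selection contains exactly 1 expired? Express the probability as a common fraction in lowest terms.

Total number of selections: C(13,2) = 78.
Selections with exactly 1 expired: choose 1 of the 7 expired and 1 of the 6 fresh, C(7,1)·C(6,1) = 7·6 = 42.
Probability = 42/78 = 7/13.

7/13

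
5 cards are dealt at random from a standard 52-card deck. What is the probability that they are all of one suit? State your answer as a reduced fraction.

There are C(52,5) = 2598960 possible 5-card hands.
Hands of one suit: 4 suits × C(13,5) = 4·1287 = 5148.
Probability = 5148/2598960 = 33/16660.

33/16660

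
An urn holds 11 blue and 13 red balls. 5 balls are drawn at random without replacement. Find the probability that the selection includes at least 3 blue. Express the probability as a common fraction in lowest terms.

267/644

There are C(24,5) = 42504 ways to choose the 5.
Favorable selections (at least 3 blue): C(11,3)·C(13,2) + C(11,4)·C(13,1) + C(11,5)·C(13,0) = 12870 + 4290 + 462 = 17622.
Probability = 17622/42504 = 267/644.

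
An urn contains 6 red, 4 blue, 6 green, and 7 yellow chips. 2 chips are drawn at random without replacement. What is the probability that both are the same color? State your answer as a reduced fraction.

There are C(23,2) = 253 ways to draw 2 chips.
All same color: C(6,2) + C(4,2) + C(6,2) + C(7,2) = 15 + 6 + 15 + 21 = 57.
Probability = 57/253.

57/253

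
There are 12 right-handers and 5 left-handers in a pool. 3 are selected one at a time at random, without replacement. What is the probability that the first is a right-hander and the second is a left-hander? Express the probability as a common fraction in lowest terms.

15/68

Multiply the conditional probabilities at each draw: 12/17 · 5/16 = 60/272 = 15/68.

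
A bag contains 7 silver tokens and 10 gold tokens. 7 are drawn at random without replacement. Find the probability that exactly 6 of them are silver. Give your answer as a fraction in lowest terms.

35/9724

The sample space is all 7-subsets of the 17: C(17,7) = 19448.
Selections with exactly 6 silver: choose 6 of the 7 silver and 1 of the 10 gold, C(7,6)·C(10,1) = 7·10 = 70.
Probability = 70/19448 = 35/9724.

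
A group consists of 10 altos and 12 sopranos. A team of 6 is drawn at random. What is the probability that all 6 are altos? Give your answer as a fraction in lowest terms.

10/3553

There are C(22,6) = 74613 possible selections.
Selections with all altos: C(10,6) = 210.
Probability = 210/74613 = 10/3553.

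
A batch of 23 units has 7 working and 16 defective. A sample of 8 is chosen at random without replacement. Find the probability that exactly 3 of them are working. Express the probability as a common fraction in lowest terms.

25480/81719

Total number of selections: C(23,8) = 490314.
Selections with exactly 3 working: choose 3 of the 7 working and 5 of the 16 defective, C(7,3)·C(16,5) = 35·4368 = 152880.
Probability = 152880/490314 = 25480/81719.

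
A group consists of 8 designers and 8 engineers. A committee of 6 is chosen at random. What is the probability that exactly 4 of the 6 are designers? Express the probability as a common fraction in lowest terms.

35/143

There are C(16,6) = 8008 ways to choose 6 from 16.
Selections with exactly 4 designers: choose 4 of the 8 designers and 2 of the 8 engineers, C(8,4)·C(8,2) = 70·28 = 1960.
Probability = 1960/8008 = 35/143.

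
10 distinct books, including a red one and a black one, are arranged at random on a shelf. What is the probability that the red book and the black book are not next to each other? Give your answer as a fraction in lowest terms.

4/5

There are 10! = 3628800 arrangements.
Arrangements with the red book and the black book adjacent: 2·9! = 725760.
So not adjacent: 3628800 − 725760 = 2903040, probability 2903040/3628800 = 4/5.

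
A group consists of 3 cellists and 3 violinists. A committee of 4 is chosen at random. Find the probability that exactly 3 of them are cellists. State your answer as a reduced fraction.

1/5

There are C(6,4) = 15 ways to choose 4 from 6.
Selections with exactly 3 cellists: choose 3 of the 3 cellists and 1 of the 3 violinists, C(3,3)·C(3,1) = 1·3 = 3.
Probability = 3/15 = 1/5.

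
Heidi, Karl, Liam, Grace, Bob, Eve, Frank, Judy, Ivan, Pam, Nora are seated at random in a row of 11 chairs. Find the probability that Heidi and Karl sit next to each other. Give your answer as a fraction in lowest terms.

There are 11! = 39916800 arrangements.
Treat Heidi and Karl as a block: 10! arrangements of the blocks × 2 orders within the block = 2·3628800 = 7257600.
Probability = 7257600/39916800 = 2/11.

2/11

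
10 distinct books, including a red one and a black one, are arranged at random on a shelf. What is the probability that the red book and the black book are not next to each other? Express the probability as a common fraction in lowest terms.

4/5

There are 10! = 3628800 arrangements.
Arrangements with the red book and the black book adjacent: 2·9! = 725760.
So not adjacent: 3628800 − 725760 = 2903040, probability 2903040/3628800 = 4/5.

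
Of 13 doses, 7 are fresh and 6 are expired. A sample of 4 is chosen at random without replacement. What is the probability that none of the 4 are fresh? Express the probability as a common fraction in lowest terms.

There are C(13,4) = 715 possible selections.
Selections with no fresh (all expired): C(6,4) = 15.
Probability = 15/715 = 3/143.

3/143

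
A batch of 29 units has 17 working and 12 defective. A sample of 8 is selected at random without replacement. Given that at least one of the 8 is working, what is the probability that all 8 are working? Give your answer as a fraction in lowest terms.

Work in counts. Selections with at least one working: C(29,8) − C(12,8) = 4292145 − 495 = 4291650.
Of those, selections where all 8 are working: C(17,8) = 24310.
Conditional probability = 24310/4291650 = 13/2295.

13/2295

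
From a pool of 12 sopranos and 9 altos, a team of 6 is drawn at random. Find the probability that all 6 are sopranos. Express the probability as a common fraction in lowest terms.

There are C(21,6) = 54264 possible selections.
Selections with all sopranos: C(12,6) = 924.
Probability = 924/54264 = 11/646.

11/646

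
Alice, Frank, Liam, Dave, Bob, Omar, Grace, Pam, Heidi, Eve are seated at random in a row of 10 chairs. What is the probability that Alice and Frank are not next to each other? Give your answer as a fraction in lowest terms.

4/5

There are 10! = 3628800 arrangements.
Arrangements with Alice and Frank adjacent: 2·9! = 725760.
So not adjacent: 3628800 − 725760 = 2903040, probability 2903040/3628800 = 4/5.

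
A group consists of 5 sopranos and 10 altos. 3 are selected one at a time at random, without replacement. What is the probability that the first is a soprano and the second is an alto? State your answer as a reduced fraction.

5/21

Multiply the conditional probabilities at each draw: 5/15 · 10/14 = 50/210 = 5/21.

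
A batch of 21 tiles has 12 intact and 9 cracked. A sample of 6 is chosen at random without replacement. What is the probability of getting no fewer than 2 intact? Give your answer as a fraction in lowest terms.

There are C(21,6) = 54264 ways to choose the 6.
Count the complement (fewer than 2 intact): C(12,0)·C(9,6) + C(12,1)·C(9,5) = 84 + 1512 = 1596.
Probability = 1 − 1596/54264 = 52668/54264 = 33/34.

33/34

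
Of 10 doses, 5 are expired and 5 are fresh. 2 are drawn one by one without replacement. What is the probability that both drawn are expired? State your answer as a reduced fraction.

2/9

Multiply the conditional probabilities at each draw: 5/10 · 4/9 = 20/90 = 2/9.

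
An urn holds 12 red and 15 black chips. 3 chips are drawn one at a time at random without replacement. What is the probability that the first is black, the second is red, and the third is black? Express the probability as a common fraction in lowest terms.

28/195

Multiply the conditional probabilities at each draw: 15/27 · 12/26 · 14/25 = 2520/17550 = 28/195.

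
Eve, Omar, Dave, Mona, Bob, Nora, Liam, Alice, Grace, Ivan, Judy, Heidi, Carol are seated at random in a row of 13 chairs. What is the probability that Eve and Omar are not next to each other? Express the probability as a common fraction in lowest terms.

There are 13! = 6227020800 arrangements.
Arrangements with Eve and Omar adjacent: 2·12! = 958003200.
So not adjacent: 6227020800 − 958003200 = 5269017600, probability 5269017600/6227020800 = 11/13.

11/13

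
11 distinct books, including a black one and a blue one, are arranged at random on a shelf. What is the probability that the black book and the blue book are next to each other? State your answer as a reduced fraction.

2/11

There are 11! = 39916800 arrangements.
Treat the black book and the blue book as a block: 10! arrangements of the blocks × 2 orders within the block = 2·3628800 = 7257600.
Probability = 7257600/39916800 = 2/11.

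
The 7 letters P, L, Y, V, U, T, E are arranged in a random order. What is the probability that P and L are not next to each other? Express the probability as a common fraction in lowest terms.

There are 7! = 5040 arrangements.
Arrangements with P and L adjacent: 2·6! = 1440.
So not adjacent: 5040 − 1440 = 3600, probability 3600/5040 = 5/7.

5/7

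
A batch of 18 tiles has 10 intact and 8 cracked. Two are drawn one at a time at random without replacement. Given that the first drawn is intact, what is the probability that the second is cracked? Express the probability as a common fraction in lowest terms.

After removing one intact, 17 remain: 9 intact and 8 cracked.
So the probability the next is cracked is 8/17.

8/17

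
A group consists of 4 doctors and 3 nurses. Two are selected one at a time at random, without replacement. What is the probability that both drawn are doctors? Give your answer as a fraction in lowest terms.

2/7

Multiply the conditional probabilities at each draw: 4/7 · 3/6 = 12/42 = 2/7.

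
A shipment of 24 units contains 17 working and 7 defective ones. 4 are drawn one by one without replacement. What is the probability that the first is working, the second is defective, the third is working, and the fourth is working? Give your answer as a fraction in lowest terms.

85/759

Multiply the conditional probabilities at each draw: 17/24 · 7/23 · 16/22 · 15/21 = 28560/255024 = 85/759.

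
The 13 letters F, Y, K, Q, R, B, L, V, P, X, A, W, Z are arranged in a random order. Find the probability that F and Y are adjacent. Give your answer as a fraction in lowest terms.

There are 13! = 6227020800 arrangements.
Treat F and Y as a block: 12! arrangements of the blocks × 2 orders within the block = 2·479001600 = 958003200.
Probability = 958003200/6227020800 = 2/13.

2/13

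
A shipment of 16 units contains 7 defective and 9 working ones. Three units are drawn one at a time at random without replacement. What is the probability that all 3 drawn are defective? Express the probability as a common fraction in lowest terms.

Multiply the conditional probabilities at each draw: 7/16 · 6/15 · 5/14 = 210/3360 = 1/16.

1/16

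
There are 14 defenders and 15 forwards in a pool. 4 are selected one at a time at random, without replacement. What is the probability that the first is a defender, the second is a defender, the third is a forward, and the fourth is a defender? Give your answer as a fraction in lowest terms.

Multiply the conditional probabilities at each draw: 14/29 · 13/28 · 15/27 · 12/26 = 32760/570024 = 5/87.

5/87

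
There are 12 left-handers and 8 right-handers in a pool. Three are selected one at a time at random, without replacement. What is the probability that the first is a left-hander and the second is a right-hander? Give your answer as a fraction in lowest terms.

Multiply the conditional probabilities at each draw: 12/20 · 8/19 = 96/380 = 24/95.

24/95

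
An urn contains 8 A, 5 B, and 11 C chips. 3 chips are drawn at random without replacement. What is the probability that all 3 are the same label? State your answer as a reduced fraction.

21/184

There are C(24,3) = 2024 ways to draw 3 chips.
All same label: C(8,3) + C(5,3) + C(11,3) = 56 + 10 + 165 = 231.
Probability = 231/2024 = 21/184.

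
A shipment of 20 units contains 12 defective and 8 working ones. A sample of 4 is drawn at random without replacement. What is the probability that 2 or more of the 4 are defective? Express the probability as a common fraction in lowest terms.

Total selections: C(20,4) = 4845.
Favorable selections (2 or more defective): C(12,2)·C(8,2) + C(12,3)·C(8,1) + C(12,4)·C(8,0) = 1848 + 1760 + 495 = 4103.
Probability = 4103/4845.

4103/4845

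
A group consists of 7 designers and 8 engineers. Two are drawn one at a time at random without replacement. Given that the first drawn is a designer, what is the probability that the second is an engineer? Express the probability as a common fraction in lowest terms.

After removing one designer, 14 remain: 6 designers and 8 engineers.
So the probability the next is an engineer is 8/14 = 4/7.

4/7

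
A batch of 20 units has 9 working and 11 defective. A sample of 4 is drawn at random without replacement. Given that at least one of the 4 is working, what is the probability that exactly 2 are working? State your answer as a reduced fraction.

132/301

Work in counts. Selections with at least one working: C(20,4) − C(11,4) = 4845 − 330 = 4515.
Of those, selections where exactly 2 are working: C(9,2)·C(11,2) = 36·55 = 1980.
Conditional probability = 1980/4515 = 132/301.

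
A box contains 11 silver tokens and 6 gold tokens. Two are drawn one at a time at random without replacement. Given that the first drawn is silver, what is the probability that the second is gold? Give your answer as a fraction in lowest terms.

3/8

After removing one silver, 16 remain: 10 silver and 6 gold.
So the probability the next is gold is 6/16 = 3/8.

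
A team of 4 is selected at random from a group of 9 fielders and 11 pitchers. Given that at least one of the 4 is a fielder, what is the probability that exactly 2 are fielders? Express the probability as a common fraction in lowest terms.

132/301

Work in counts. Selections with at least one fielder: C(20,4) − C(11,4) = 4845 − 330 = 4515.
Of those, selections where exactly 2 are fielders: C(9,2)·C(11,2) = 36·55 = 1980.
Conditional probability = 1980/4515 = 132/301.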